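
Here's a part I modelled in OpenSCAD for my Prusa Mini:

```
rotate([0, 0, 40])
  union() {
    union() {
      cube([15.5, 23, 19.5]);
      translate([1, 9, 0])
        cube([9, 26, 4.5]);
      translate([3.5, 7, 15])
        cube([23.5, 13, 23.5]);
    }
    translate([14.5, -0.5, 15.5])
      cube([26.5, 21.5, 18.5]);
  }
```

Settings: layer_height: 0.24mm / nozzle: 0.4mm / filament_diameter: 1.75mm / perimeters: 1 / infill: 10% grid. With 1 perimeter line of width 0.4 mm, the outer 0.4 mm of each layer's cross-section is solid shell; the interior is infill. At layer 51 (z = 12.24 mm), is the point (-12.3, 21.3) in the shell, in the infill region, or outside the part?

outside

At z = 12.24 mm: the cube is present — its section is the full 15.5×23 rectangle; the cube at (1, 9) is not intersected at this z (z outside [0, 4.5]); the cube at (3.5, 7) is not intersected at this z (z outside [15, 38.5]); Taking the union: only the 15.5×23 cube is present, so the union is just that shape — 1 connected region; the cube at (14.5, -0.5) is not intersected at this z (z outside [15.5, 34]); Taking the union: only that combined region is present, so the union is just that shape — 1 connected region; (whole slice rotated 40° about Z — lengths, areas and connectivity unchanged). Overall, the cross-section is a single solid region. Undo the 40° rotation: the query point maps to (4.269, 24.223) in the un-rotated model frame. The nearest boundary edge runs (15.50, 23.00)→(0.00, 23.00); distance from the point to it = 1.22 mm. The point is not inside any of the regions above, so it lies outside the cross-section (1.22 mm from the nearest boundary).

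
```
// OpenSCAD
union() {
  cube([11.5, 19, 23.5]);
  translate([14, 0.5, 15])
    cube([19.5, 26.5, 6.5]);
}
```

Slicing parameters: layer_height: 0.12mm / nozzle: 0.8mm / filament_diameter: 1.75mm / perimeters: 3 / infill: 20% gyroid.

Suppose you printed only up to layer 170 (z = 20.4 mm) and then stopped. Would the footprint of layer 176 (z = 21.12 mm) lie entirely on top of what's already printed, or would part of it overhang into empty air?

entirely on top

Compare the two slices. At z = 20.4: the cube (footprint 11.5×19) is included at this height (area 218.50 mm²); the 19.5×26.5 cube at (14, 0.5) contributes its full rectangle (area 516.75 mm²); Taking the union: the 2 present regions are separate (no shared area or edge), so areas and boundary lengths simply add and each stays a separate island — area = 735.25 mm². At z = 21.12: the cube (footprint 11.5×19) is included at this height (area 218.50 mm²); the cube at (14, 0.5) (footprint 19.5×26.5) is included at this height (area 516.75 mm²); Combining (union): the 2 present regions are separate (no shared area or edge), so areas and boundary lengths simply add and each stays a separate island — area = 735.25 mm². Checking containment: the cross-section at z = 21.12 is a subset of the cross-section at z = 20.4.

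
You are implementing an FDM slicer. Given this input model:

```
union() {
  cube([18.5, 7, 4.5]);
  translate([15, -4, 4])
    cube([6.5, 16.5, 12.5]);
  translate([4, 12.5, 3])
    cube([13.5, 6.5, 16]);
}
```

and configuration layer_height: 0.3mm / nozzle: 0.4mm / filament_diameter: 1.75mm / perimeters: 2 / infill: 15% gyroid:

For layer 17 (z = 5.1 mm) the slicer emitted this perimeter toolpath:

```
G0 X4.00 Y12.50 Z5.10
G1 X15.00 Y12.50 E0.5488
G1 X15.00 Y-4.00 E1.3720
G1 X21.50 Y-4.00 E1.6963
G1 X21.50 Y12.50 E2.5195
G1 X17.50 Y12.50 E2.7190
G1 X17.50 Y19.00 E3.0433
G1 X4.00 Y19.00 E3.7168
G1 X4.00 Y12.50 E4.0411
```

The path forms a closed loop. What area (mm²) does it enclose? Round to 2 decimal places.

195.00 mm²

Apply the shoelace formula to the sequence of (X, Y) vertices; enclosed area = 195.00 mm².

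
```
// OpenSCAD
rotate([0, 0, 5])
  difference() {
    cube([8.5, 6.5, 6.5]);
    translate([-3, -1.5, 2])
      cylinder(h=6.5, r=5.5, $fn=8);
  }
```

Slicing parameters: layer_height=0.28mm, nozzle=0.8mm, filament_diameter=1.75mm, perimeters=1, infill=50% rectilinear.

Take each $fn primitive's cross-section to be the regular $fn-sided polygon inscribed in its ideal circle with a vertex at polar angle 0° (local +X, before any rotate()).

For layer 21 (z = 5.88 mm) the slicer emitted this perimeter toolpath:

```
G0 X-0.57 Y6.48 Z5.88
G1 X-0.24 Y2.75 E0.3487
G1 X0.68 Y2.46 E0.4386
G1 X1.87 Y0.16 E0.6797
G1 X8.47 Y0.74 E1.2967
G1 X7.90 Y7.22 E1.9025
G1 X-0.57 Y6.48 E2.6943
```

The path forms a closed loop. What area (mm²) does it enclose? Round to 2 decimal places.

Apply the shoelace formula to the sequence of (X, Y) vertices; enclosed area = 51.84 mm².

51.84 mm²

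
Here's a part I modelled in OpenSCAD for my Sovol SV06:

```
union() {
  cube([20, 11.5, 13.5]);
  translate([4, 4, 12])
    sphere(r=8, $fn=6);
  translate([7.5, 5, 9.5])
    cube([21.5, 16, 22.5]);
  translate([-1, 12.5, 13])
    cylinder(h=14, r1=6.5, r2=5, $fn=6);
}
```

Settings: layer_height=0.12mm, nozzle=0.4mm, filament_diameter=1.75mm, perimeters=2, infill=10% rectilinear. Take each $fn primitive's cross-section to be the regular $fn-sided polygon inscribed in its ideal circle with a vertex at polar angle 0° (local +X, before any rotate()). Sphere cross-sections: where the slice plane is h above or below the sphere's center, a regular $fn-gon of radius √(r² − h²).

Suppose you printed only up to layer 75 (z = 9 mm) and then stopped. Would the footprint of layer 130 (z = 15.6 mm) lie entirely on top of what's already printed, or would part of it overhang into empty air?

part overhangs

Compare the two slices. At z = 9: the 20×11.5 cube contributes its full rectangle (area 230.00 mm²); the r=8 sphere at (4, 4) contributes a regular 6-gon of circumradius √(8²−3²) = 7.416 (area = (6/2)·7.416²·sin(360°/6) = 142.89 mm²); the cube at (7.5, 5) does not reach this height (z outside [9.5, 32]); the cone at (-1, 12.5) does not reach this height (z outside [13, 27]); Taking the union: the regions partially overlap — summed areas 372.89 mm² minus the doubly-counted overlap 102.39 mm² gives 270.51 mm² — area = 270.51 mm². At z = 15.6: the cube does not reach this height (z outside [0, 13.5]); the sphere at (4, 4): section is a regular 6-gon, circumradius = √(r²−h²) = √(8²−3.6²) = 7.144 (area = (6/2)·7.144²·sin(360°/6) = 132.61 mm²); the cube at (7.5, 5) is present — its section is the full 21.5×16 rectangle (area 344.00 mm²); the cone at (-1, 12.5): at t=0.186 of its height the radius interpolates to r₁+(r₂−r₁)t = 6.221, giving a regular 6-gon of that circumradius (area = (6/2)·6.221²·sin(360°/6) = 100.56 mm²); Taking the union: the regions partially overlap — summed areas 577.17 mm² minus the doubly-counted overlap 18.78 mm² gives 558.39 mm² — area = 558.39 mm². Checking containment: at z = 15.6 the cross-section extends beyond the z = 9 cross-section by about 346.22 mm².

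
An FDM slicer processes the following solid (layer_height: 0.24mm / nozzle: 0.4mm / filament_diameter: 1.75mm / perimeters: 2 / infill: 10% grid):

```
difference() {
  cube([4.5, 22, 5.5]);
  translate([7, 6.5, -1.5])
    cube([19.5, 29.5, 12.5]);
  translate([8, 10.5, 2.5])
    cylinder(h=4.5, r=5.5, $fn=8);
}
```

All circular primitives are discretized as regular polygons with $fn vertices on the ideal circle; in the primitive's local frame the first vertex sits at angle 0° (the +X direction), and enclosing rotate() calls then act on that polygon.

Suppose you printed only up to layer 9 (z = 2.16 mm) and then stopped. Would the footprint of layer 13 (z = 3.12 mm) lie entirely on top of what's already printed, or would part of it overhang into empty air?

entirely on top

Compare the two slices. At z = 2.16: the 4.5×22 cube contributes its full rectangle (area 99.00 mm²); the cube at (7, 6.5) is present — its section is the full 19.5×29.5 rectangle (area 575.25 mm²); the cylinder at (8, 10.5) is not intersected at this z (z outside [2.5, 7]); Subtracting the remaining from the first: starting from the 4.5×22 cube (99.00 mm²), the 19.5×29.5 cube at (7, 6.5) misses the remaining region (no effect) — area = 99.00 mm². At z = 3.12: the 4.5×22 cube contributes its full rectangle (area 99.00 mm²); the cube at (7, 6.5) is present — its section is the full 19.5×29.5 rectangle (area 575.25 mm²); the cylinder at (8, 10.5): section is a regular 8-gon, circumradius r=5.5 (area = (8/2)·5.500²·sin(360°/8) = 85.56 mm²); Taking the first minus the rest: starting from the 4.5×22 cube (99.00 mm²), the 19.5×29.5 cube at (7, 6.5) misses the remaining region (no effect); the r=5.5 cylinder at (8, 10.5) partially overlaps it — only the 9.35 mm² overlap (of its 85.56 mm²) is removed, clipping the outline — area = 89.65 mm². Checking containment: the cross-section at z = 3.12 is a subset of the cross-section at z = 2.16.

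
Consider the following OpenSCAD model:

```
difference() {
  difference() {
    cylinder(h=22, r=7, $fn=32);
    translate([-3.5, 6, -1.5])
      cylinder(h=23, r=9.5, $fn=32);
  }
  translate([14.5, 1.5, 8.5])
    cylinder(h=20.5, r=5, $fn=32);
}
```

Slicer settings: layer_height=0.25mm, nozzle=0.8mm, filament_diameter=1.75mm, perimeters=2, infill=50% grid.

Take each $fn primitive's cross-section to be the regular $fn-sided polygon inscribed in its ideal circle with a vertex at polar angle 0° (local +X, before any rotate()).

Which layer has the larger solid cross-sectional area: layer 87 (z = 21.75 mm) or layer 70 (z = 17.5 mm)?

Layer 87 (z = 21.75): the r=7 cylinder contributes a regular 32-gon of circumradius 7 (area = (32/2)·7.000²·sin(360°/32) = 152.95 mm²); the cylinder at (-3.5, 6) is not intersected at this z (z outside [-1.5, 21.5]); After the difference (first − rest): none of the subtracted shapes is present at this height, so the r=7 cylinder is unchanged — area = 152.95 mm²; the r=5 cylinder at (14.5, 1.5) gives a regular 32-gon of circumradius 5 (constant along its height) (area = (32/2)·5.000²·sin(360°/32) = 78.04 mm²); Subtracting the remaining from the first: starting from the result so far (152.95 mm²), the r=5 cylinder at (14.5, 1.5) misses the remaining region (no effect) — area = 152.95 mm². So its area = 152.95 mm². Layer 70 (z = 17.5): the r=7 cylinder contributes a regular 32-gon of circumradius 7 (area = (32/2)·7.000²·sin(360°/32) = 152.95 mm²); the r=9.5 cylinder at (-3.5, 6) contributes a regular 32-gon of circumradius 9.5 (area = (32/2)·9.500²·sin(360°/32) = 281.71 mm²); Taking the first minus the rest: starting from the r=7 cylinder (152.95 mm²), the r=9.5 cylinder at (-3.5, 6) partially overlaps it — only the 98.50 mm² overlap (of its 281.71 mm²) is removed, clipping the outline — area = 54.45 mm²; the r=5 cylinder at (14.5, 1.5) contributes a regular 32-gon of circumradius 5 (area = (32/2)·5.000²·sin(360°/32) = 78.04 mm²); Taking the first minus the rest: starting from that combined region (54.45 mm²), the r=5 cylinder at (14.5, 1.5) misses the remaining region (no effect) — area = 54.45 mm². So its area = 54.45 mm². Layer 87 is larger (152.95 vs 54.45 mm²).

layer 87 (z = 21.75 mm)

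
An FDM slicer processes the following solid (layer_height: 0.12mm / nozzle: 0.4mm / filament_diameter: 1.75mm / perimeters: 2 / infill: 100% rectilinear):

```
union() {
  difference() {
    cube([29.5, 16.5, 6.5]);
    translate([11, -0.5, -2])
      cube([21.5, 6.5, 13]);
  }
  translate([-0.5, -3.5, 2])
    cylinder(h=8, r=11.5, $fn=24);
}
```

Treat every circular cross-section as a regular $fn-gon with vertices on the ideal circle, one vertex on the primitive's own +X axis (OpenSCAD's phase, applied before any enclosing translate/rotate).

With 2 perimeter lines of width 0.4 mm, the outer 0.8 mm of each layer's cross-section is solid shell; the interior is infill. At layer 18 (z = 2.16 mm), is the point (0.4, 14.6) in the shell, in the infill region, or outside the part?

At z = 2.16 mm: the 29.5×16.5 cube contributes its full rectangle; the cube at (11, -0.5) (footprint 21.5×6.5) is included at this height; Taking the first minus the rest: starting from the 29.5×16.5 cube, the 21.5×6.5 cube at (11, -0.5) partially overlaps it — only the 111.00 mm² overlap (of its 139.75 mm²) is removed, clipping the outline — 1 connected region; the r=11.5 cylinder at (-0.5, -3.5) contributes a regular 24-gon of circumradius 11.5; Merging all regions: the regions partially overlap (shared area 59.30 mm²), so overlapping operands fuse into one piece — 1 connected region. Overall, the cross-section is a single solid region. The nearest boundary edge runs (0.00, 7.93)→(0.00, 16.50); distance from the point to it = 0.40 mm. The point is inside the cross-section, 0.40 mm from the nearest boundary — within the 0.8 mm shell band (2 × 0.4).

shell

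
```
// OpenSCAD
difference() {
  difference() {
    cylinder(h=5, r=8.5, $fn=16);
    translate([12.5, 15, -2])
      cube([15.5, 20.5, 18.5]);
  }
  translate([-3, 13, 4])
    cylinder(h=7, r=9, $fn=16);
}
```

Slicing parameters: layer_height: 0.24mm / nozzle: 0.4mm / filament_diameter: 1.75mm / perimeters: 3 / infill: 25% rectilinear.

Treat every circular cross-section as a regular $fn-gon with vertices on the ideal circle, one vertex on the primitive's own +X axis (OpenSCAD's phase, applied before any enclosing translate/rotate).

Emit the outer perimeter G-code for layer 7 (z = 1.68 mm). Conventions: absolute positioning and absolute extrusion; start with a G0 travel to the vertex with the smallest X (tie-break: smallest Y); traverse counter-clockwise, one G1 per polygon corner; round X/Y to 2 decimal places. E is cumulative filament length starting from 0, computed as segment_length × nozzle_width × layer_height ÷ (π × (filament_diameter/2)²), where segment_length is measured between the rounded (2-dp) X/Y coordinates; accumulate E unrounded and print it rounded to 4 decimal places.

At z = 1.68 mm: the cylinder: section is a regular 16-gon, circumradius r=8.5; the cube at (12.5, 15) is present — its section is the full 15.5×20.5 rectangle; Subtracting the remaining from the first: starting from the r=8.5 cylinder, the 15.5×20.5 cube at (12.5, 15) misses the remaining region (no effect) — 1 connected region; the cylinder at (-3, 13) does not reach this height (z outside [4, 11]); Subtracting the remaining from the first: none of the subtracted shapes is present at this height, so the result so far is unchanged — 1 connected region. The outline is a single polygon with 16 vertices. Extrusion per mm of travel: 0.4 × 0.24 / (π × 0.875²) = 0.039912. Accumulating E over each segment gives final E = 2.1174.

G0 X-8.50 Y0.00 Z1.68
G1 X-7.85 Y-3.25 E0.1323
G1 X-6.01 Y-6.01 E0.2647
G1 X-3.25 Y-7.85 E0.3971
G1 X0.00 Y-8.50 E0.5294
G1 X3.25 Y-7.85 E0.6616
G1 X6.01 Y-6.01 E0.7940
G1 X7.85 Y-3.25 E0.9264
G1 X8.50 Y0.00 E1.0587
G1 X7.85 Y3.25 E1.1910
G1 X6.01 Y6.01 E1.3234
G1 X3.25 Y7.85 E1.4558
G1 X0.00 Y8.50 E1.5881
G1 X-3.25 Y7.85 E1.7203
G1 X-6.01 Y6.01 E1.8527
G1 X-7.85 Y3.25 E1.9851
G1 X-8.50 Y0.00 E2.1174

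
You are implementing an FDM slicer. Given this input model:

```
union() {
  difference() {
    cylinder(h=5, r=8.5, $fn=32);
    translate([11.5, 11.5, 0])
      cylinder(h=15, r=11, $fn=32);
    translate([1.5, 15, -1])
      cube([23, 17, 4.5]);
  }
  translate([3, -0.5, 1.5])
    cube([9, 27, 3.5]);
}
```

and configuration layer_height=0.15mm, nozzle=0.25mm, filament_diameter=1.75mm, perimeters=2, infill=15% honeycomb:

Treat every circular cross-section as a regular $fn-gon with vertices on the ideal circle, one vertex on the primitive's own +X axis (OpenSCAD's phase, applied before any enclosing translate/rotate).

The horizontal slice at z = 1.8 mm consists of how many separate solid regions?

1

At z = 1.8 mm: the r=8.5 cylinder contributes a regular 32-gon of circumradius 8.5; the r=11 cylinder at (11.5, 11.5) contributes a regular 32-gon of circumradius 11; the cube at (1.5, 15) is present — its section is the full 23×17 rectangle; After the difference (first − rest): starting from the r=8.5 cylinder, the r=11 cylinder at (11.5, 11.5) partially overlaps it — only the 22.69 mm² overlap (of its 377.69 mm²) is removed, clipping the outline; the 23×17 cube at (1.5, 15) misses the remaining region (no effect) — 1 connected region; the cube at (3, -0.5) (footprint 9×27) is included at this height; Merging all regions: the regions partially overlap (shared area 15.66 mm²), so overlapping operands fuse into one piece — 1 connected region. The result has 1 disconnected region.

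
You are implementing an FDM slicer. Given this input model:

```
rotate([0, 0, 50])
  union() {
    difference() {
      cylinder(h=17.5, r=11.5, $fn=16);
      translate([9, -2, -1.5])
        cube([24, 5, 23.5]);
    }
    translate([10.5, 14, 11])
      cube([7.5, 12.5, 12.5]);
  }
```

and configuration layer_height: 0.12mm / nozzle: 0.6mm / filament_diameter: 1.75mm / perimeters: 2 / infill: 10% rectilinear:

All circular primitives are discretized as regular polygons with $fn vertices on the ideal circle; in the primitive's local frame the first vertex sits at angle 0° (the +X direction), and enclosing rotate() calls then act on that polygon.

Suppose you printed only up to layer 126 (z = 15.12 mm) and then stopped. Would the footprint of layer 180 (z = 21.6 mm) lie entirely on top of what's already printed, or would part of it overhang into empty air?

entirely on top

Compare the two slices. At z = 15.12: the r=11.5 cylinder gives a regular 16-gon of circumradius 11.5 (constant along its height) (area = (16/2)·11.500²·sin(360°/16) = 404.88 mm²); the cube at (9, -2) (footprint 24×5) is included at this height (area 120.00 mm²); After the difference (first − rest): starting from the r=11.5 cylinder (404.88 mm²), the 24×5 cube at (9, -2) partially overlaps it — only the 11.21 mm² overlap (of its 120.00 mm²) is removed, clipping the outline — area = 393.67 mm²; the 7.5×12.5 cube at (10.5, 14) contributes its full rectangle (area 93.75 mm²); Taking the union: the 2 present regions are separate (no shared area or edge), so areas and boundary lengths simply add and each stays a separate island — area = 487.42 mm²; (whole slice rotated 50° about Z — lengths, areas and connectivity unchanged). At z = 21.6: the cylinder is absent (z outside [0, 17.5]); the cube at (9, -2) is present — its section is the full 24×5 rectangle (area 120.00 mm²); Taking the first minus the rest: the first operand is absent here, so nothing remains; the cube at (10.5, 14) is present — its section is the full 7.5×12.5 rectangle (area 93.75 mm²); Combining (union): only the 7.5×12.5 cube at (10.5, 14) is present, so the union is just that shape — area = 93.75 mm²; (rotated 50° about Z; rotation is an isometry so areas/perimeters/island counts are preserved). Checking containment: the cross-section at z = 21.6 is a subset of the cross-section at z = 15.12.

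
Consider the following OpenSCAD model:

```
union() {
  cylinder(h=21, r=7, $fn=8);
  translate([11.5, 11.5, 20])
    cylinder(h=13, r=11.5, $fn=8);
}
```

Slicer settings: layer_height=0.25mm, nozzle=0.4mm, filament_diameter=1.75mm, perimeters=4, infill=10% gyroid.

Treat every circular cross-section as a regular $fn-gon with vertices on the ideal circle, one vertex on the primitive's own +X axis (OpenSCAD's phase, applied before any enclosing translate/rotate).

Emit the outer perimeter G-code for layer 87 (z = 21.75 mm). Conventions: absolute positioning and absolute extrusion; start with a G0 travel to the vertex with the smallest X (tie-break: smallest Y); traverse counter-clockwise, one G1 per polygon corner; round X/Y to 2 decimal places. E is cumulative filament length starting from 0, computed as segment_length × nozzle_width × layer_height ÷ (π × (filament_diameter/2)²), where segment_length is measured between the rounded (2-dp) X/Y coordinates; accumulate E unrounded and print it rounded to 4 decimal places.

G0 X0.00 Y11.50 Z21.75
G1 X3.37 Y3.37 E0.3659
G1 X11.50 Y0.00 E0.7318
G1 X19.63 Y3.37 E1.0977
G1 X23.00 Y11.50 E1.4636
G1 X19.63 Y19.63 E1.8295
G1 X11.50 Y23.00 E2.1954
G1 X3.37 Y19.63 E2.5613
G1 X0.00 Y11.50 E2.9272

At z = 21.75 mm: the cylinder is absent (z outside [0, 21]); the cylinder at (11.5, 11.5): section is a regular 8-gon, circumradius r=11.5; Taking the union: only the r=11.5 cylinder at (11.5, 11.5) is present, so the union is just that shape — 1 connected region. The outline is a single polygon with 8 vertices. Extrusion per mm of travel: 0.4 × 0.25 / (π × 0.875²) = 0.041575. Accumulating E over each segment gives final E = 2.9272.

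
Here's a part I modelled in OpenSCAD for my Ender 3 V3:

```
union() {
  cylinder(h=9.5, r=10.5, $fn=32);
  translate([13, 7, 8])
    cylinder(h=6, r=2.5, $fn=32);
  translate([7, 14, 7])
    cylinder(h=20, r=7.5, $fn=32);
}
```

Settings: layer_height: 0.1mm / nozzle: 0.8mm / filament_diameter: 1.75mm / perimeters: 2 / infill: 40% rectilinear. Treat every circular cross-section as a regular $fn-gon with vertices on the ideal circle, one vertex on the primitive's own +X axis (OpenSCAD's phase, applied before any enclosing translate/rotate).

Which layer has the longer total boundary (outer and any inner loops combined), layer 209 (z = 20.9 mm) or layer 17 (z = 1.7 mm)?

Layer 209 (z = 20.9): the cylinder does not reach this height (z outside [0, 9.5]); the cylinder at (13, 7) does not reach this height (z outside [8, 14]); the r=7.5 cylinder at (7, 14) contributes a regular 32-gon of circumradius 7.5 (perimeter = 2·32·7.500·sin(180°/32) = 47.05 mm); Taking the union: only the r=7.5 cylinder at (7, 14) is present, so the union is just that shape — boundary = 47.05 mm. So its perimeter = 47.05 mm. Layer 17 (z = 1.7): the r=10.5 cylinder gives a regular 32-gon of circumradius 10.5 (constant along its height) (perimeter = 2·32·10.500·sin(180°/32) = 65.87 mm); the cylinder at (13, 7) is absent (z outside [8, 14]); the cylinder at (7, 14) is not intersected at this z (z outside [7, 27]); Combining (union): only the r=10.5 cylinder is present, so the union is just that shape — boundary = 65.87 mm. So its perimeter = 65.87 mm. Layer 17 is larger (65.87 vs 47.05 mm).

layer 17 (z = 1.7 mm)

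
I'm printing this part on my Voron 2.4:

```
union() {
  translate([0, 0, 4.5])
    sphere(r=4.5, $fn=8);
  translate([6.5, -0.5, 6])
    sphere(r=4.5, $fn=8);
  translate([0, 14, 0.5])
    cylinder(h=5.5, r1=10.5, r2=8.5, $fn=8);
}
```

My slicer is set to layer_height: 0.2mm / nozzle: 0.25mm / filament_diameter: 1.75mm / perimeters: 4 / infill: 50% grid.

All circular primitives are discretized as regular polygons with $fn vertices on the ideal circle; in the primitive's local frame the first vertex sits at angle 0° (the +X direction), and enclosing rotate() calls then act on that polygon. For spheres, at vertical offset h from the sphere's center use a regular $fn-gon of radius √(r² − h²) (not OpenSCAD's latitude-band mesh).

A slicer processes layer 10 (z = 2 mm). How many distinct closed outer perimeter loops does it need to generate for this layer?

3

At z = 2 mm: the sphere: section is a regular 8-gon, circumradius = √(r²−h²) = √(4.5²−2.5²) = 3.742; the r=4.5 sphere at (6.5, -0.5) contributes a regular 8-gon of circumradius √(4.5²−4²) = 2.062; the cone at (0, 14) (r1=10.5→r2=8.5) has section circumradius 9.955 here — a regular 8-gon; Taking the union: the 3 present regions are separate (no shared area or edge), so areas and boundary lengths simply add and each stays a separate island — 3 connected regions. The result has 3 disconnected regions.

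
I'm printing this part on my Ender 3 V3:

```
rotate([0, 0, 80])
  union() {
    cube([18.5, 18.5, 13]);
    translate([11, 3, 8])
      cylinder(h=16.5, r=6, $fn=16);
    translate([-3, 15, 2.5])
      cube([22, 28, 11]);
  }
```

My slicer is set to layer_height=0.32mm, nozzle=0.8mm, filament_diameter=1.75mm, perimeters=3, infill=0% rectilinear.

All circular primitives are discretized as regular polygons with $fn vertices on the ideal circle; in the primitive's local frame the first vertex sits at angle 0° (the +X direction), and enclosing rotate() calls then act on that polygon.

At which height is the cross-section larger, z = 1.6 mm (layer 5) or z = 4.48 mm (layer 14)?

layer 14 (z = 4.48 mm)

Layer 5 (z = 1.6): the 18.5×18.5 cube contributes its full rectangle (area 342.25 mm²); the cylinder at (11, 3) is absent (z outside [8, 24.5]); the cube at (-3, 15) does not reach this height (z outside [2.5, 13.5]); Taking the union: only the 18.5×18.5 cube is present, so the union is just that shape — area = 342.25 mm²; (whole slice rotated 80° about Z — lengths, areas and connectivity unchanged). So its area = 342.25 mm². Layer 14 (z = 4.48): the cube is present — its section is the full 18.5×18.5 rectangle (area 342.25 mm²); the cylinder at (11, 3) does not reach this height (z outside [8, 24.5]); the cube at (-3, 15) is present — its section is the full 22×28 rectangle (area 616.00 mm²); Combining (union): the regions partially overlap — summed areas 958.25 mm² minus the doubly-counted overlap 64.75 mm² gives 893.50 mm² — area = 893.50 mm²; (whole slice rotated 80° about Z — lengths, areas and connectivity unchanged). So its area = 893.50 mm². Layer 14 is larger (893.50 vs 342.25 mm²).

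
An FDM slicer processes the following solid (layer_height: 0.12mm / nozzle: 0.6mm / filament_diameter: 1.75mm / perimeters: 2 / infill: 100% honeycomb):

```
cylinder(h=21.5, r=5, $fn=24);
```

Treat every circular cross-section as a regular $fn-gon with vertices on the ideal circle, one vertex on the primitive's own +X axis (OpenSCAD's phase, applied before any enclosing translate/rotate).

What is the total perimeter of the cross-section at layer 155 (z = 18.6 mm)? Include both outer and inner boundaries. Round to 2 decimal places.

31.33 mm

At z = 18.6 mm: the r=5 cylinder contributes a regular 24-gon of circumradius 5 (perimeter = 2·24·5.000·sin(180°/24) = 31.33 mm). Overall, the cross-section is a single solid region. Total boundary length (outer) = 31.33 mm.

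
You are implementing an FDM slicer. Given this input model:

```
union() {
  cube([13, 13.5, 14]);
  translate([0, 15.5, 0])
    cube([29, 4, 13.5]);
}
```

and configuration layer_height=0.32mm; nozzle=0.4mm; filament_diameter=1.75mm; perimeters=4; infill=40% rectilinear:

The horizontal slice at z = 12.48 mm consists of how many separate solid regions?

At z = 12.48 mm: the cube (footprint 13×13.5) is included at this height; the cube at (0, 15.5) is present — its section is the full 29×4 rectangle; Combining (union): the 2 present regions are separate (no shared area or edge), so areas and boundary lengths simply add and each stays a separate island — 2 connected regions. The result has 2 disconnected regions.

2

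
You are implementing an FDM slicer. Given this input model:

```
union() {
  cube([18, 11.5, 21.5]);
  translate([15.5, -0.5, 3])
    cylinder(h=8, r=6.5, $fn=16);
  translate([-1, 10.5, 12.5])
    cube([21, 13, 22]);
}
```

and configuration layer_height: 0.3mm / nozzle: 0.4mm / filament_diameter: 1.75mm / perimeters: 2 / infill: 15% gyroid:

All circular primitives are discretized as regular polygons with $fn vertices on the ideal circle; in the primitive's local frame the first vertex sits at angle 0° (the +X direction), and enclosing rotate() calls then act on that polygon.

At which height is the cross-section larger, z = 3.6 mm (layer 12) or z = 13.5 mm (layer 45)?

layer 45 (z = 13.5 mm)

Layer 12 (z = 3.6): the 18×11.5 cube contributes its full rectangle (area 207.00 mm²); the r=6.5 cylinder at (15.5, -0.5) gives a regular 16-gon of circumradius 6.5 (constant along its height) (area = (16/2)·6.500²·sin(360°/16) = 129.35 mm²); the cube at (-1, 10.5) does not reach this height (z outside [12.5, 34.5]); Combining (union): the regions partially overlap — summed areas 336.35 mm² minus the doubly-counted overlap 43.49 mm² gives 292.86 mm² — area = 292.86 mm². So its area = 292.86 mm². Layer 45 (z = 13.5): the cube is present — its section is the full 18×11.5 rectangle (area 207.00 mm²); the cylinder at (15.5, -0.5) is absent (z outside [3, 11]); the cube at (-1, 10.5) (footprint 21×13) is included at this height (area 273.00 mm²); Merging all regions: the regions partially overlap — summed areas 480.00 mm² minus the doubly-counted overlap 18.00 mm² gives 462.00 mm² — area = 462.00 mm². So its area = 462.00 mm². Layer 45 is larger (462.00 vs 292.86 mm²).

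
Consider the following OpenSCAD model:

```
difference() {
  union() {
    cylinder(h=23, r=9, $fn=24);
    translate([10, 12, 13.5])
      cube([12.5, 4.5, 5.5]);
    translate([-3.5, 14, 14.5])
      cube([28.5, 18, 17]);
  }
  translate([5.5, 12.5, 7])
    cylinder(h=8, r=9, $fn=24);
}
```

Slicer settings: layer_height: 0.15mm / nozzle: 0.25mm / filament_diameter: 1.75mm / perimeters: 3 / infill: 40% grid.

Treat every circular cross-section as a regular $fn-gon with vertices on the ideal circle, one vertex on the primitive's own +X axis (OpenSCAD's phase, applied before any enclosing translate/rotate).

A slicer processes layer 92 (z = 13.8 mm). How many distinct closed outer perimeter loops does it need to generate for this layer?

2

At z = 13.8 mm: the cylinder: section is a regular 24-gon, circumradius r=9; the cube at (10, 12) is present — its section is the full 12.5×4.5 rectangle; the cube at (-3.5, 14) does not reach this height (z outside [14.5, 31.5]); Taking the union: the 2 present regions are separate (no shared area or edge), so areas and boundary lengths simply add and each stays a separate island — 2 connected regions; the r=9 cylinder at (5.5, 12.5) gives a regular 24-gon of circumradius 9 (constant along its height); After the difference (first − rest): starting from the result so far, the r=9 cylinder at (5.5, 12.5) partially overlaps it — only the 52.39 mm² overlap (of its 251.57 mm²) is removed, clipping the outline — 2 connected regions. The result has 2 disconnected regions.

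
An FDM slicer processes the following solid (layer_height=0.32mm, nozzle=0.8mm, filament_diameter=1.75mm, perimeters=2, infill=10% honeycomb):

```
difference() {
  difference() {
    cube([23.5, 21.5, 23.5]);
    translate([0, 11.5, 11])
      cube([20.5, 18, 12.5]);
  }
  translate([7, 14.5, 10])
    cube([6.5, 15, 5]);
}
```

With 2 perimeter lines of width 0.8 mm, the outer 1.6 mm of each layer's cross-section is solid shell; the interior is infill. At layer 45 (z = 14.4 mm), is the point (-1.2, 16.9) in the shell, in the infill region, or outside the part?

outside

At z = 14.4 mm: the cube is present — its section is the full 23.5×21.5 rectangle; the 20.5×18 cube at (0, 11.5) contributes its full rectangle; Subtracting the remaining from the first: starting from the 23.5×21.5 cube, the 20.5×18 cube at (0, 11.5) partially overlaps it — only the 205.00 mm² overlap (of its 369.00 mm²) is removed, clipping the outline — 1 connected region; the 6.5×15 cube at (7, 14.5) contributes its full rectangle; Subtracting the remaining from the first: starting from that combined region, the 6.5×15 cube at (7, 14.5) misses the remaining region (no effect) — 1 connected region. Overall, the cross-section is a single solid region. The nearest boundary edge runs (0.00, 0.00)→(0.00, 11.50); distance from the point to it = 5.53 mm. The point is not inside any of the regions above, so it lies outside the cross-section (5.53 mm from the nearest boundary).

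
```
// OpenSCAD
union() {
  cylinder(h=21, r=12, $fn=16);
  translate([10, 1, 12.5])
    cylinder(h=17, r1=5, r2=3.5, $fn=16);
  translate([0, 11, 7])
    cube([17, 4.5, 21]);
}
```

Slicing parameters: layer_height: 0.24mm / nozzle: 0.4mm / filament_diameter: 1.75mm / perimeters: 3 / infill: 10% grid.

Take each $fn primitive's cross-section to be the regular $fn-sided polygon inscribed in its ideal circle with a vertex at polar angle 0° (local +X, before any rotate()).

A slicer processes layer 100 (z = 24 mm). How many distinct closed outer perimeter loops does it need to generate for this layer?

2

At z = 24 mm: the cylinder does not reach this height (z outside [0, 21]); the cone at (10, 1): at t=0.676 of its height the radius interpolates to r₁+(r₂−r₁)t = 3.985, giving a regular 16-gon of that circumradius; the 17×4.5 cube at (0, 11) contributes its full rectangle; Combining (union): the 2 present regions are separate (no shared area or edge), so areas and boundary lengths simply add and each stays a separate island — 2 connected regions. The result has 2 disconnected regions.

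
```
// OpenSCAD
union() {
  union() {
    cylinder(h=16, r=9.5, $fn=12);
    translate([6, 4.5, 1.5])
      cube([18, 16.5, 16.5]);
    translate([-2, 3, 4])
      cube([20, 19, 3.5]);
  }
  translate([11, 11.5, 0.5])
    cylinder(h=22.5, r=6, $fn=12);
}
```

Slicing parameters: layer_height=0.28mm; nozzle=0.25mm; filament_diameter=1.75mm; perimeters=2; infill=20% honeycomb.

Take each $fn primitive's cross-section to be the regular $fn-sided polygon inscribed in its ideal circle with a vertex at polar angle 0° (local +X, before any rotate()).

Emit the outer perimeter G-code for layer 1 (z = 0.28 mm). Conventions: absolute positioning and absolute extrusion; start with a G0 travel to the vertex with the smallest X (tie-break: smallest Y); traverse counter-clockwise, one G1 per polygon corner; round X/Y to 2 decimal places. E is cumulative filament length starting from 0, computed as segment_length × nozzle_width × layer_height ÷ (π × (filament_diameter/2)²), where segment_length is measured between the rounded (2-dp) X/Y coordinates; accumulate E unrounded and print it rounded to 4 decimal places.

At z = 0.28 mm: the cylinder: section is a regular 12-gon, circumradius r=9.5; the cube at (6, 4.5) is not intersected at this z (z outside [1.5, 18]); the cube at (-2, 3) is absent (z outside [4, 7.5]); Combining (union): only the r=9.5 cylinder is present, so the union is just that shape — 1 connected region; the cylinder at (11, 11.5) is not intersected at this z (z outside [0.5, 23]); Combining (union): only that combined region is present, so the union is just that shape — 1 connected region. The outline is a single polygon with 12 vertices. Extrusion per mm of travel: 0.25 × 0.28 / (π × 0.875²) = 0.029103. Accumulating E over each segment gives final E = 1.7177.

G0 X-9.50 Y0.00 Z0.28
G1 X-8.23 Y-4.75 E0.1431
G1 X-4.75 Y-8.23 E0.2863
G1 X0.00 Y-9.50 E0.4294
G1 X4.75 Y-8.23 E0.5725
G1 X8.23 Y-4.75 E0.7157
G1 X9.50 Y0.00 E0.8588
G1 X8.23 Y4.75 E1.0019
G1 X4.75 Y8.23 E1.1451
G1 X0.00 Y9.50 E1.2882
G1 X-4.75 Y8.23 E1.4313
G1 X-8.23 Y4.75 E1.5746
G1 X-9.50 Y0.00 E1.7177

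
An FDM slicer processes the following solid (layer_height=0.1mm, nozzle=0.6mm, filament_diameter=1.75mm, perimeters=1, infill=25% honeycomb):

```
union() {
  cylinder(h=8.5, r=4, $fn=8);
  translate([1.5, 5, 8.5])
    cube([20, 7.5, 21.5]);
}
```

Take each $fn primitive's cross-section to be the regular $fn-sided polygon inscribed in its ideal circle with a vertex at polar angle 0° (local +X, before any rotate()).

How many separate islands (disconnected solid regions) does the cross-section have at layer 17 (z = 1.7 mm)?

At z = 1.7 mm: the r=4 cylinder gives a regular 8-gon of circumradius 4 (constant along its height); the cube at (1.5, 5) is absent (z outside [8.5, 30]); Taking the union: only the r=4 cylinder is present, so the union is just that shape — 1 connected region. Overall, the cross-section is a single solid region. Island count = 1.

1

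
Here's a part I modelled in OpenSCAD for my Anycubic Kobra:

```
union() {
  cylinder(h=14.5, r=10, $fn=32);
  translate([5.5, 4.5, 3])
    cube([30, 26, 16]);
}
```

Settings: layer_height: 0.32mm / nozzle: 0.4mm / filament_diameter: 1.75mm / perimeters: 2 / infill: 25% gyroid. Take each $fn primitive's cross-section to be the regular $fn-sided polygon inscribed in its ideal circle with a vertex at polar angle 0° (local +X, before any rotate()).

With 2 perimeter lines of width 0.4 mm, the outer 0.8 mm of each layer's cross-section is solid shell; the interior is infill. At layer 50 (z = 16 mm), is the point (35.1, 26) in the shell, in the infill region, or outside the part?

shell

At z = 16 mm: the cylinder is not intersected at this z (z outside [0, 14.5]); the 30×26 cube at (5.5, 4.5) contributes its full rectangle; Combining (union): only the 30×26 cube at (5.5, 4.5) is present, so the union is just that shape — 1 connected region. Overall, the cross-section is a single solid region. The nearest boundary edge runs (35.50, 4.50)→(35.50, 30.50); distance from the point to it = 0.40 mm. The point is inside the cross-section, 0.40 mm from the nearest boundary — within the 0.8 mm shell band (2 × 0.4).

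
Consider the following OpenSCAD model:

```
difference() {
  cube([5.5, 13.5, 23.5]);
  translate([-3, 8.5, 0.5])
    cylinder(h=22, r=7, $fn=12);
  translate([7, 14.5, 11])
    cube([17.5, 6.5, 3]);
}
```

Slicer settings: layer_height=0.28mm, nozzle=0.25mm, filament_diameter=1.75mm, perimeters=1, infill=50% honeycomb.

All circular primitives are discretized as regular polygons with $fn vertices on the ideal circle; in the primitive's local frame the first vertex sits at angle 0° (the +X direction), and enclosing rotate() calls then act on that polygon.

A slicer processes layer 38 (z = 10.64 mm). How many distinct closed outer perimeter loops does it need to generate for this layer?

1

At z = 10.64 mm: the 5.5×13.5 cube contributes its full rectangle; the r=7 cylinder at (-3, 8.5) contributes a regular 12-gon of circumradius 7; the cube at (7, 14.5) is absent (z outside [11, 14]); After the difference (first − rest): starting from the 5.5×13.5 cube, the r=7 cylinder at (-3, 8.5) partially overlaps it — only the 32.78 mm² overlap (of its 147.00 mm²) is removed, clipping the outline — 1 connected region. The result has 1 disconnected region.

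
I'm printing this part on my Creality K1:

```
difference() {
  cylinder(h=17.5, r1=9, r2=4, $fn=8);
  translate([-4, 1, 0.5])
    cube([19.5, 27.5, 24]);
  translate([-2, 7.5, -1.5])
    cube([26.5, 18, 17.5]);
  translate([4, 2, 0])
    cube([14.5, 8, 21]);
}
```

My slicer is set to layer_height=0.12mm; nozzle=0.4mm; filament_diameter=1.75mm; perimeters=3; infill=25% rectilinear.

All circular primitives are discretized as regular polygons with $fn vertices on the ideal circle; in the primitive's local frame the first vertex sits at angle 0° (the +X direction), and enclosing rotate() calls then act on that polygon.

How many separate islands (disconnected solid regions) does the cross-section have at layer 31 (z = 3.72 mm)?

1

At z = 3.72 mm: the cone (r1=9→r2=4) has section circumradius 7.937 here — a regular 8-gon; the cube at (-4, 1) (footprint 19.5×27.5) is included at this height; the cube at (-2, 7.5) is present — its section is the full 26.5×18 rectangle; the cube at (4, 2) (footprint 14.5×8) is included at this height; Taking the first minus the rest: starting from the cone, the 19.5×27.5 cube at (-4, 1) partially overlaps it — only the 61.25 mm² overlap (of its 536.25 mm²) is removed, clipping the outline; the 26.5×18 cube at (-2, 7.5) misses the remaining region (no effect); the 14.5×8 cube at (4, 2) misses the remaining region (no effect) — 1 connected region. Overall, the cross-section is a single solid region. Island count = 1.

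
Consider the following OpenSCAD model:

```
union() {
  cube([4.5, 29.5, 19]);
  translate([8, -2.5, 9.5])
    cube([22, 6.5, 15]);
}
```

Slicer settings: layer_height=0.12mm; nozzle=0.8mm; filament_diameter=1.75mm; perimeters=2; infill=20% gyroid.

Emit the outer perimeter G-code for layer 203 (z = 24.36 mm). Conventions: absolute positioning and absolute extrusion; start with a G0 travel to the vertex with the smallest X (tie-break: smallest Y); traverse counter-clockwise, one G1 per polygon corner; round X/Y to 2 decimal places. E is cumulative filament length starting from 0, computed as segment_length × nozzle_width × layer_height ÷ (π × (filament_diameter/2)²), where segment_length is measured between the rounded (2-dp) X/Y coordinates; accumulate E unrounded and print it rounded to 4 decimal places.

G0 X8.00 Y-2.50 Z24.36
G1 X30.00 Y-2.50 E0.8781
G1 X30.00 Y4.00 E1.1375
G1 X8.00 Y4.00 E2.0156
G1 X8.00 Y-2.50 E2.2750

At z = 24.36 mm: the cube does not reach this height (z outside [0, 19]); the cube at (8, -2.5) (footprint 22×6.5) is included at this height; Taking the union: only the 22×6.5 cube at (8, -2.5) is present, so the union is just that shape — 1 connected region. The outline is a single polygon with 4 vertices. Extrusion per mm of travel: 0.8 × 0.12 / (π × 0.875²) = 0.039912. Accumulating E over each segment gives final E = 2.2750.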